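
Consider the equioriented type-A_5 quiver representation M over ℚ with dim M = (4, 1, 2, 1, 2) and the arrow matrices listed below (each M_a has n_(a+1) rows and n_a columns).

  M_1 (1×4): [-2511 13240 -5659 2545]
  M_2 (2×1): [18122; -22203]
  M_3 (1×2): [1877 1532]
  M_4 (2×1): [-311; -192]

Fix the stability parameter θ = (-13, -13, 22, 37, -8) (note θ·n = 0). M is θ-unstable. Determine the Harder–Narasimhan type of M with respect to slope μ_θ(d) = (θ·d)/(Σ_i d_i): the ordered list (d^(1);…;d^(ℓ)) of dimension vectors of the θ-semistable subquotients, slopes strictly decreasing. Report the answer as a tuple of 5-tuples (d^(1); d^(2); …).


Via rank(M_{q-1}∘⋯∘M_p): M ≅ I[1,1]^3, I[1,5], I[3,3], I[5,5].
μ_θ-semistable layers: μ^(1)=22; μ^(2)=17; μ^(3)=-8; μ^(4)=-13

((0, 0, 1, 0, 0); (0, 0, 1, 1, 1); (0, 0, 0, 0, 1); (4, 1, 0, 0, 0))


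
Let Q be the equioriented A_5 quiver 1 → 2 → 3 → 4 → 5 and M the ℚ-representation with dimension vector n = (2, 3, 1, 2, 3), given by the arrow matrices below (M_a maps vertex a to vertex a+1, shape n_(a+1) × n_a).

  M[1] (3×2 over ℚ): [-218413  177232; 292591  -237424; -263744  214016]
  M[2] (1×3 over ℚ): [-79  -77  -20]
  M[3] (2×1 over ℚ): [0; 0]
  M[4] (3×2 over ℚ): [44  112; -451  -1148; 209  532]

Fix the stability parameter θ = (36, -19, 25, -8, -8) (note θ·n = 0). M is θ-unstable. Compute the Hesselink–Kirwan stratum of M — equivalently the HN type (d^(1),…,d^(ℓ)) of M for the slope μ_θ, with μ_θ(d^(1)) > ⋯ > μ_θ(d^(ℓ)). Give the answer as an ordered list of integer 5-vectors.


Barcode: M ≅ I[1,1], I[1,2], I[2,2], I[2,3], I[4,4], I[4,5], I[5,5]^2. HN layers by μ_θ (5 steps, strictly decreasing):
  μ^(1)=36; μ^(2)=25; μ^(3)=17/2; μ^(4)=-8; μ^(5)=-19

((1, 0, 0, 0, 0); (0, 0, 1, 0, 0); (1, 1, 0, 0, 0); (0, 0, 0, 2, 3); (0, 2, 0, 0, 0))


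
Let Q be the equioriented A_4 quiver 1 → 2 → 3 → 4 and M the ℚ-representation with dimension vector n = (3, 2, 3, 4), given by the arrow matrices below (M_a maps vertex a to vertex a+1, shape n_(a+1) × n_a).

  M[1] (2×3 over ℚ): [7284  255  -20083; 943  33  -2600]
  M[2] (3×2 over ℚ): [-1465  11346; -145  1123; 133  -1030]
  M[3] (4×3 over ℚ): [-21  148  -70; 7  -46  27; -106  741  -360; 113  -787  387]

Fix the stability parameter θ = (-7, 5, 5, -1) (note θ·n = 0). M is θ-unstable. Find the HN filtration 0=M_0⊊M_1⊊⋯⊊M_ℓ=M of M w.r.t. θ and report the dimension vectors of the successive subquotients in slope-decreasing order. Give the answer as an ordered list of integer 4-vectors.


Barcode: M ≅ I[1,1], I[1,4]^2, I[3,4], I[4,4]. HN layers by μ_θ (4 steps, strictly decreasing):
  μ^(1)=3; μ^(2)=2; μ^(3)=-1; μ^(4)=-7

((0, 2, 2, 2); (0, 0, 1, 1); (0, 0, 0, 1); (3, 0, 0, 0))


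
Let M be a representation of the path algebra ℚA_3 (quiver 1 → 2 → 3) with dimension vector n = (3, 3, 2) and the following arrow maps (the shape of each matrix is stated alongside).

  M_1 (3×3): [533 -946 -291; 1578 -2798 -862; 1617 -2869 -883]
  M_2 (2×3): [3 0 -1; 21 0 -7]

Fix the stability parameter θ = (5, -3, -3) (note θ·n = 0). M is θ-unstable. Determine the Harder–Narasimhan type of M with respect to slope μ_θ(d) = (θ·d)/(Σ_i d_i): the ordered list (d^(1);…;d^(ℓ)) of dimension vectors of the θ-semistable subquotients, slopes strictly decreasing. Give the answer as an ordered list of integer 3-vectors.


Barcode: M ≅ I[1,2]^2, I[1,3], I[3,3]. HN layers by μ_θ (3 steps, strictly decreasing):
  μ^(1)=1; μ^(2)=-1/3; μ^(3)=-3

((2, 2, 0); (1, 1, 1); (0, 0, 1))


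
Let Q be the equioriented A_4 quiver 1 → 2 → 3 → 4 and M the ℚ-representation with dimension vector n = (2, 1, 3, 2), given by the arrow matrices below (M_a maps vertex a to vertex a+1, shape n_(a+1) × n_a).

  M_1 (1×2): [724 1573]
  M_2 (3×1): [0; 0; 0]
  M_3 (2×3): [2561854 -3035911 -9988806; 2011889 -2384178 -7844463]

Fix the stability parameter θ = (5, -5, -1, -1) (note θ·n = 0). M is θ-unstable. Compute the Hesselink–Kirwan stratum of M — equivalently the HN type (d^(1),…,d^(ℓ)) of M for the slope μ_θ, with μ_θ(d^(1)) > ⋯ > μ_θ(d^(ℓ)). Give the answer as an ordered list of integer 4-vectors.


Barcode: M ≅ I[1,1], I[1,2], I[3,3], I[3,4]^2. HN layers by μ_θ (3 steps, strictly decreasing):
  μ^(1)=5; μ^(2)=0; μ^(3)=-1

((1, 0, 0, 0); (1, 1, 0, 0); (0, 0, 3, 2))


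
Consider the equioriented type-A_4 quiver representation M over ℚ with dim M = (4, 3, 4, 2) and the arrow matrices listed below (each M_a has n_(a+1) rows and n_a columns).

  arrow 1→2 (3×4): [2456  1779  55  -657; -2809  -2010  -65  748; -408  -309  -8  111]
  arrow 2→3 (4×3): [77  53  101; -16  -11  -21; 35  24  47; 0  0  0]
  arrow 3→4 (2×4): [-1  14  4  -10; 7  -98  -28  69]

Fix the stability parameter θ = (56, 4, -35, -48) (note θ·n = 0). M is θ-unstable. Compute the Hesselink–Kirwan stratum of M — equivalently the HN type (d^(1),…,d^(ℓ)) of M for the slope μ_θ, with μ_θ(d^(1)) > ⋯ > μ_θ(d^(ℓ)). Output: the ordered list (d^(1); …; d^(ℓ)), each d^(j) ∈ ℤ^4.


Barcode: M ≅ I[1,1], I[1,3]^2, I[1,4], I[3,4]. HN layers by μ_θ (4 steps, strictly decreasing):
  μ^(1)=56; μ^(2)=25/3; μ^(3)=-23/4; μ^(4)=-83/2

((1, 0, 0, 0); (2, 2, 2, 0); (1, 1, 1, 1); (0, 0, 1, 1))


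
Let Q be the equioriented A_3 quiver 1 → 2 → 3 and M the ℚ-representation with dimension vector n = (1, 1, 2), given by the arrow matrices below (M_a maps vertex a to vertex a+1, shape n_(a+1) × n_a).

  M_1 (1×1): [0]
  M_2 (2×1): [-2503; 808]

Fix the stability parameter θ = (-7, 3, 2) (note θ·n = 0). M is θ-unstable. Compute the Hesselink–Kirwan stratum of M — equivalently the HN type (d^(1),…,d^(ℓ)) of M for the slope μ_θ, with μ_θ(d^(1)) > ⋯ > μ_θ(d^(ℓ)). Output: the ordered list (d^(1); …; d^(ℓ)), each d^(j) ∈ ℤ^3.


Via rank(M_{q-1}∘⋯∘M_p): M ≅ I[1,1], I[2,3], I[3,3].
μ_θ-semistable layers: μ^(1)=5/2; μ^(2)=2; μ^(3)=-7

((0, 1, 1); (0, 0, 1); (1, 0, 0))


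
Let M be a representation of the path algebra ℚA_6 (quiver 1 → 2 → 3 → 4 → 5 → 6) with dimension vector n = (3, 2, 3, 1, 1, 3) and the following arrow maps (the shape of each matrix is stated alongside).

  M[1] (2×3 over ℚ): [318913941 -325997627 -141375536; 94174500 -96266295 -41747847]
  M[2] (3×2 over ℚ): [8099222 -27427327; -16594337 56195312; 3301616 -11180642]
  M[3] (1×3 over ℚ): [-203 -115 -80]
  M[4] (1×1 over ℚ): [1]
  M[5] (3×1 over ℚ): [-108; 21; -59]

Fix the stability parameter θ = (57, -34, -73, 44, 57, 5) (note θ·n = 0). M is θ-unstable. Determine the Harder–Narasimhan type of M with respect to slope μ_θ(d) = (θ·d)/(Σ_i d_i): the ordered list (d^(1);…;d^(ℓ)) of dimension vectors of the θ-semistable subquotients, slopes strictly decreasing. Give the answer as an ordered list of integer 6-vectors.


Via rank(M_{q-1}∘⋯∘M_p): M ≅ I[1,1], I[1,3], I[1,6], I[3,3], I[6,6]^2.
μ_θ-semistable layers: μ^(1)=57; μ^(2)=106/3; μ^(3)=5; μ^(4)=-50/3; μ^(5)=-73

((1, 0, 0, 0, 0, 0); (0, 0, 0, 1, 1, 1); (0, 0, 0, 0, 0, 2); (2, 2, 2, 0, 0, 0); (0, 0, 1, 0, 0, 0))


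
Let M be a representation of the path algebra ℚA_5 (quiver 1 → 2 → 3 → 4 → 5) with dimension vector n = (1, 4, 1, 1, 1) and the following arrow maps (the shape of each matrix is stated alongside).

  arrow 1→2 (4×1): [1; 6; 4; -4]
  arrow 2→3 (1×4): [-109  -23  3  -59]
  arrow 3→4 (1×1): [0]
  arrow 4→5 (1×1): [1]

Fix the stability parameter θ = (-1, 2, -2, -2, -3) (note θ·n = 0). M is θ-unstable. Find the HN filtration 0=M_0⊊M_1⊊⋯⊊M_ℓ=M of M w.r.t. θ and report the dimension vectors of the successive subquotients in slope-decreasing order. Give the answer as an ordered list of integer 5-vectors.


Via rank(M_{q-1}∘⋯∘M_p): M ≅ I[1,3], I[2,2]^3, I[4,5].
μ_θ-semistable layers: μ^(1)=2; μ^(2)=0; μ^(3)=-1; μ^(4)=-5/2

((0, 3, 0, 0, 0); (0, 1, 1, 0, 0); (1, 0, 0, 0, 0); (0, 0, 0, 1, 1))


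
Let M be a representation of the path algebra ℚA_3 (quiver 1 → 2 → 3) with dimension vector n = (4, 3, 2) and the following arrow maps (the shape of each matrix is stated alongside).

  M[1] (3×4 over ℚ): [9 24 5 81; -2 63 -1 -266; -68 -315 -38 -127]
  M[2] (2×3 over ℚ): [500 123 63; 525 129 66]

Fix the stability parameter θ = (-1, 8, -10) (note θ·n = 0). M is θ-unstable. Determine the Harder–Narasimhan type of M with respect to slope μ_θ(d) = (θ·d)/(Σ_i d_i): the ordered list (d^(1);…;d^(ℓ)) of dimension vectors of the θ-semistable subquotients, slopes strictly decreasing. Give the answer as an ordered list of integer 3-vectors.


Barcode: M ≅ I[1,1], I[1,2], I[1,3]^2. HN layers by μ_θ (2 steps, strictly decreasing):
  μ^(1)=8; μ^(2)=-1

((0, 1, 0); (4, 2, 2))


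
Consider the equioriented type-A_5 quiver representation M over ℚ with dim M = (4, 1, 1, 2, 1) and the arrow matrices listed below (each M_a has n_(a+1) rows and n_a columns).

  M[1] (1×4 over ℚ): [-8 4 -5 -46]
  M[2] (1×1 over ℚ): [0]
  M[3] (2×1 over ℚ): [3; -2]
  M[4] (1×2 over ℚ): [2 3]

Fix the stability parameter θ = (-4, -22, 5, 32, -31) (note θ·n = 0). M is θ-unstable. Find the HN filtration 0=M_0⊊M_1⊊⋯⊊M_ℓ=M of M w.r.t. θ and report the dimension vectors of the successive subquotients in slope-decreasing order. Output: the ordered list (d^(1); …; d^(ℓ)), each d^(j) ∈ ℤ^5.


Via rank(M_{q-1}∘⋯∘M_p): M ≅ I[1,1]^3, I[1,2], I[3,4], I[4,5].
μ_θ-semistable layers: μ^(1)=32; μ^(2)=5; μ^(3)=1/2; μ^(4)=-4; μ^(5)=-13

((0, 0, 0, 1, 0); (0, 0, 1, 0, 0); (0, 0, 0, 1, 1); (3, 0, 0, 0, 0); (1, 1, 0, 0, 0))


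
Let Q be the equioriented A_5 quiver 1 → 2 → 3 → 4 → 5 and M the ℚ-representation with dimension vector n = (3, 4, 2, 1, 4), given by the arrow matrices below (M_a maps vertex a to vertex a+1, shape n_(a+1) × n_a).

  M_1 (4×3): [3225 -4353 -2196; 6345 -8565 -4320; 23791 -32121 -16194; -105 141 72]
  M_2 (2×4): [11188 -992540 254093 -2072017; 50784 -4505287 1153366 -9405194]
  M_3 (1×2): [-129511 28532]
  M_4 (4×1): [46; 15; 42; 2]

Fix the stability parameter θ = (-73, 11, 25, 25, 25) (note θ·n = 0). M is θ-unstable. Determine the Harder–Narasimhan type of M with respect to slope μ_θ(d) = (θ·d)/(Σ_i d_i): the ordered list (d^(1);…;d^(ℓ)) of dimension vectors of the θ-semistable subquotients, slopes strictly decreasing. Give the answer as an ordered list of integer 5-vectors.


Via rank(M_{q-1}∘⋯∘M_p): M ≅ I[1,1], I[1,3], I[1,5], I[2,2]^2, I[5,5]^3.
μ_θ-semistable layers: μ^(1)=25; μ^(2)=11; μ^(3)=-73

((0, 0, 2, 1, 4); (0, 4, 0, 0, 0); (3, 0, 0, 0, 0))


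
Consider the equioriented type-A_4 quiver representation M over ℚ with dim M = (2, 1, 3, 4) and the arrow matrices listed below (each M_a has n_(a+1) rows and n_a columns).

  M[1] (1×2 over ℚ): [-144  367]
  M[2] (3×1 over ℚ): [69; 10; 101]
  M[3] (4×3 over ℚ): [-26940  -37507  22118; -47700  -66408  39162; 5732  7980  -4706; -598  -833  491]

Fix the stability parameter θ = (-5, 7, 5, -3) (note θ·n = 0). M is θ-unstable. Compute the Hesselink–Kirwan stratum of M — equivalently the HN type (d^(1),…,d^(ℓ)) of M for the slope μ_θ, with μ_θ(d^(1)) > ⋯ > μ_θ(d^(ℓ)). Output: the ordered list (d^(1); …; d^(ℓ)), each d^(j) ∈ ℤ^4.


Barcode: M ≅ I[1,1], I[1,4], I[3,3], I[3,4], I[4,4]^2. HN layers by μ_θ (5 steps, strictly decreasing):
  μ^(1)=5; μ^(2)=3; μ^(3)=1; μ^(4)=-3; μ^(5)=-5

((0, 0, 1, 0); (0, 1, 1, 1); (0, 0, 1, 1); (0, 0, 0, 2); (2, 0, 0, 0))


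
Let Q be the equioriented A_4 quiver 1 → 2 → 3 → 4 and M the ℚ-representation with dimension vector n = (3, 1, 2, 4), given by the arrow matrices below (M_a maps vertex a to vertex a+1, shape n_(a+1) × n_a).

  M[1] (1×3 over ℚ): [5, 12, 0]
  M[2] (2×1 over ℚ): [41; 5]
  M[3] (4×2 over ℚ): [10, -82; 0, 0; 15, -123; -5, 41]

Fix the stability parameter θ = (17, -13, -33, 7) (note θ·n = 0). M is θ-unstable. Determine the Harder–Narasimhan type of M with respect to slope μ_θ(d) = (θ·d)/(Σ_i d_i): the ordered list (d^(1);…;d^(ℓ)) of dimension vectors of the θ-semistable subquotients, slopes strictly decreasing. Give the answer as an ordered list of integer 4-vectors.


Via rank(M_{q-1}∘⋯∘M_p): M ≅ I[1,1]^2, I[1,3], I[3,4], I[4,4]^3.
μ_θ-semistable layers: μ^(1)=17; μ^(2)=7; μ^(3)=-29/3; μ^(4)=-33

((2, 0, 0, 0); (0, 0, 0, 4); (1, 1, 1, 0); (0, 0, 1, 0))


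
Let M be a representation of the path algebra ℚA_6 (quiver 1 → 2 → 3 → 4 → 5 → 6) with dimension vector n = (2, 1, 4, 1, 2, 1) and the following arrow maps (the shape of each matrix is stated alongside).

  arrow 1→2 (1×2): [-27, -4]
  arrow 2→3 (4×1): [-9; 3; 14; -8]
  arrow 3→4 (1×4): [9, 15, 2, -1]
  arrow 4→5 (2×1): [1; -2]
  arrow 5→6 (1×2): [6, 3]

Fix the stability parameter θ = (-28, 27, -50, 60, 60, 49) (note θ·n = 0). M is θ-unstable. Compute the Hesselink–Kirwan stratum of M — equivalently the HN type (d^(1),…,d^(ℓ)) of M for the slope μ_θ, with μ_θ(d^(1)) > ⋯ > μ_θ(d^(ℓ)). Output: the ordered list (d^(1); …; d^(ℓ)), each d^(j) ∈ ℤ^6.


Interval decomposition of M: I[1,1], I[1,3], I[3,3]^2, I[3,5], I[5,6].
HN type (ℓ=5): μ^(1)=60; μ^(2)=109/2; μ^(3)=-23/2; μ^(4)=-28; μ^(5)=-50

((0, 0, 0, 1, 1, 0); (0, 0, 0, 0, 1, 1); (0, 1, 1, 0, 0, 0); (2, 0, 0, 0, 0, 0); (0, 0, 3, 0, 0, 0))


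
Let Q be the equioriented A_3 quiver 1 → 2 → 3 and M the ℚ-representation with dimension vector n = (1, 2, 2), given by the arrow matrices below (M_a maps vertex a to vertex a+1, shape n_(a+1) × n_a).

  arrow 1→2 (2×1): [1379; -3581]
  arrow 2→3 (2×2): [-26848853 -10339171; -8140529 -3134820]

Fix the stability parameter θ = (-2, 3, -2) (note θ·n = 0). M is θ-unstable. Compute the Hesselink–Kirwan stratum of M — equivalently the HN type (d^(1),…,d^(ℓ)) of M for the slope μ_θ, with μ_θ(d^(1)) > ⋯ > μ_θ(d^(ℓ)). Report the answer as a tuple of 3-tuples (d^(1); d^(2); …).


Via rank(M_{q-1}∘⋯∘M_p): M ≅ I[1,3], I[2,3].
μ_θ-semistable layers: μ^(1)=1/2; μ^(2)=-2

((0, 2, 2); (1, 0, 0))


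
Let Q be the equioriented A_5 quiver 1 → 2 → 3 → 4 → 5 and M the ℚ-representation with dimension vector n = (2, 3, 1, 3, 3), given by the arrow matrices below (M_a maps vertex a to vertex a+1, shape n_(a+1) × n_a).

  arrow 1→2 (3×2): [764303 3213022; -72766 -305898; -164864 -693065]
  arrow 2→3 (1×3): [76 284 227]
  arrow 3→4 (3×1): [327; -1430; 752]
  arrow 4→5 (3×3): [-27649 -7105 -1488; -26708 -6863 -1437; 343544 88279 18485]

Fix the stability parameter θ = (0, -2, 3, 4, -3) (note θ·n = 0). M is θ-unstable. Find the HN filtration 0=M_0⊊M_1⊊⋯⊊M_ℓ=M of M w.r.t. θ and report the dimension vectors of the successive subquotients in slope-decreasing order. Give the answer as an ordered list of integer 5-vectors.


Barcode: M ≅ I[1,2], I[1,5], I[2,2], I[4,5]^2. HN layers by μ_θ (4 steps, strictly decreasing):
  μ^(1)=4/3; μ^(2)=1/2; μ^(3)=-1; μ^(4)=-2

((0, 0, 1, 1, 1); (0, 0, 0, 2, 2); (2, 2, 0, 0, 0); (0, 1, 0, 0, 0))


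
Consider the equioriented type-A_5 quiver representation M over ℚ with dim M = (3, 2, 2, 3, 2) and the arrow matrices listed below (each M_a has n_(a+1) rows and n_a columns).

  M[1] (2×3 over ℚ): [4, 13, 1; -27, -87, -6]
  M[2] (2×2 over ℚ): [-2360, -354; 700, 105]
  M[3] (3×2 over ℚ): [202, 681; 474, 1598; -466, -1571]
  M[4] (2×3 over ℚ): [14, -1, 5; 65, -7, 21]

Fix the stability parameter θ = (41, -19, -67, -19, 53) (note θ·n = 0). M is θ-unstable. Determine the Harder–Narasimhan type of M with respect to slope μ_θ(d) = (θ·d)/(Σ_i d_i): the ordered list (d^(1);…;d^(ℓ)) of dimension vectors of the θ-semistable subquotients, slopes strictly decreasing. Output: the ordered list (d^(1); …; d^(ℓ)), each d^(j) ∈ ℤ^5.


Interval decomposition of M: I[1,1], I[1,2], I[1,5], I[3,5], I[4,4].
HN type (ℓ=6): μ^(1)=53; μ^(2)=41; μ^(3)=11; μ^(4)=-16; μ^(5)=-19; μ^(6)=-67

((0, 0, 0, 0, 2); (1, 0, 0, 0, 0); (1, 1, 0, 0, 0); (1, 1, 1, 1, 0); (0, 0, 0, 2, 0); (0, 0, 1, 0, 0))


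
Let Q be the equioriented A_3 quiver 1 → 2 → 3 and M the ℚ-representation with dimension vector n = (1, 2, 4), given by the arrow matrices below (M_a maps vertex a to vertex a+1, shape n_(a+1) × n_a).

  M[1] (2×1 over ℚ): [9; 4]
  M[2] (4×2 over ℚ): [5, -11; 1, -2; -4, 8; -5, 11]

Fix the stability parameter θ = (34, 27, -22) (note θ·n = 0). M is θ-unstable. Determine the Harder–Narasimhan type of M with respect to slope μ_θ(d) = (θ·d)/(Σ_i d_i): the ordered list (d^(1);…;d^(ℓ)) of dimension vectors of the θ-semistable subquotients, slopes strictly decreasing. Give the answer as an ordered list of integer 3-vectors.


Via rank(M_{q-1}∘⋯∘M_p): M ≅ I[1,3], I[2,3], I[3,3]^2.
μ_θ-semistable layers: μ^(1)=13; μ^(2)=5/2; μ^(3)=-22

((1, 1, 1); (0, 1, 1); (0, 0, 2))


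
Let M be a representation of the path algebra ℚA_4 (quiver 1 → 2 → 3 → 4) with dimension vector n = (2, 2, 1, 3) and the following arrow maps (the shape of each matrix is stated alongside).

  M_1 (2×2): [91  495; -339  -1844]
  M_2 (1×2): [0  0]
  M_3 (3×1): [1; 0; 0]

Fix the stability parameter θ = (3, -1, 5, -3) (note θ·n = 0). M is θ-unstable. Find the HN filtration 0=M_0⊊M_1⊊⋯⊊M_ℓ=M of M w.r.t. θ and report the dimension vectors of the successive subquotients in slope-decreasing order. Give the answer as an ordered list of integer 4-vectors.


Barcode: M ≅ I[1,2]^2, I[3,4], I[4,4]^2. HN layers by μ_θ (2 steps, strictly decreasing):
  μ^(1)=1; μ^(2)=-3

((2, 2, 1, 1); (0, 0, 0, 2))


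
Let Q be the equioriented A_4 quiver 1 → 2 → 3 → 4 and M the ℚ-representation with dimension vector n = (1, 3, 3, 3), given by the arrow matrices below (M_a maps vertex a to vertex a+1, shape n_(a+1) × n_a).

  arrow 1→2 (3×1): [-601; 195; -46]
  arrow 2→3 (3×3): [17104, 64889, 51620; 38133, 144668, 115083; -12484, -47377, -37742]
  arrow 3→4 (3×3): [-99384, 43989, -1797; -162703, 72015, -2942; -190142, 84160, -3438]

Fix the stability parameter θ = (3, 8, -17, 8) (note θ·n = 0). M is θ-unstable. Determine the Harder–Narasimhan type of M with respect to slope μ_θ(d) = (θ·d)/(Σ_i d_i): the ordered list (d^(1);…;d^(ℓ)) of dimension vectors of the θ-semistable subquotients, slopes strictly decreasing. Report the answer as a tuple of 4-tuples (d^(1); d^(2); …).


Interval decomposition of M: I[1,3], I[2,4]^2, I[4,4].
HN type (ℓ=3): μ^(1)=8; μ^(2)=-2; μ^(3)=-9/2

((0, 0, 0, 3); (1, 1, 1, 0); (0, 2, 2, 0))


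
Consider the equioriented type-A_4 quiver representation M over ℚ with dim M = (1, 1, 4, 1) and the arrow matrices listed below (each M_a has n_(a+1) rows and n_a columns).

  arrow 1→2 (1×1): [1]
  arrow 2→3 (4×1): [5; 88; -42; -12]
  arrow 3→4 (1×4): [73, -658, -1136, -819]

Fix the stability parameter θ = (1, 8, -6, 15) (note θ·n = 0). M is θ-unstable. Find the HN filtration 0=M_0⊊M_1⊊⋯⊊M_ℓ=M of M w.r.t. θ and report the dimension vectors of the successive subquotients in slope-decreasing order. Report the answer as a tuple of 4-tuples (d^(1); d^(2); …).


Via rank(M_{q-1}∘⋯∘M_p): M ≅ I[1,4], I[3,3]^3.
μ_θ-semistable layers: μ^(1)=15; μ^(2)=1; μ^(3)=-6

((0, 0, 0, 1); (1, 1, 1, 0); (0, 0, 3, 0))


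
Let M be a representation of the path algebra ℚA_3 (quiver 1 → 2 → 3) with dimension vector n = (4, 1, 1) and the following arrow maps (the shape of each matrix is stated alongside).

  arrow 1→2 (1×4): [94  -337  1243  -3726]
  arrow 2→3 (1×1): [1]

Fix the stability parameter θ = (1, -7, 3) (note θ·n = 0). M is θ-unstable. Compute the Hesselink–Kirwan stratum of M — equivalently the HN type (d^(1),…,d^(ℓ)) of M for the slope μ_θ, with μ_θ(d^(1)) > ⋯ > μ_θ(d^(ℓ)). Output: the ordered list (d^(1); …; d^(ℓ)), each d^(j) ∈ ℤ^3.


Via rank(M_{q-1}∘⋯∘M_p): M ≅ I[1,1]^3, I[1,3].
μ_θ-semistable layers: μ^(1)=3; μ^(2)=1; μ^(3)=-3

((0, 0, 1); (3, 0, 0); (1, 1, 0))


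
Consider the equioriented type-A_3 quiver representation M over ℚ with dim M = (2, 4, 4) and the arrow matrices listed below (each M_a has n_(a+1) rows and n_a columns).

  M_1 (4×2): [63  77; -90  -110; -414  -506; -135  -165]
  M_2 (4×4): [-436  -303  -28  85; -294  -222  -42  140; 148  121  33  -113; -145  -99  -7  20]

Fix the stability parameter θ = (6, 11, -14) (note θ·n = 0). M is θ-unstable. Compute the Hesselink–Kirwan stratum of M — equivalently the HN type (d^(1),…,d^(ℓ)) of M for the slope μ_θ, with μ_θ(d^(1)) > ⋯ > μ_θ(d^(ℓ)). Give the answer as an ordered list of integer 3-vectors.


Interval decomposition of M: I[1,1], I[1,3], I[2,2], I[2,3]^2, I[3,3].
HN type (ℓ=5): μ^(1)=11; μ^(2)=6; μ^(3)=1; μ^(4)=-3/2; μ^(5)=-14

((0, 1, 0); (1, 0, 0); (1, 1, 1); (0, 2, 2); (0, 0, 1))


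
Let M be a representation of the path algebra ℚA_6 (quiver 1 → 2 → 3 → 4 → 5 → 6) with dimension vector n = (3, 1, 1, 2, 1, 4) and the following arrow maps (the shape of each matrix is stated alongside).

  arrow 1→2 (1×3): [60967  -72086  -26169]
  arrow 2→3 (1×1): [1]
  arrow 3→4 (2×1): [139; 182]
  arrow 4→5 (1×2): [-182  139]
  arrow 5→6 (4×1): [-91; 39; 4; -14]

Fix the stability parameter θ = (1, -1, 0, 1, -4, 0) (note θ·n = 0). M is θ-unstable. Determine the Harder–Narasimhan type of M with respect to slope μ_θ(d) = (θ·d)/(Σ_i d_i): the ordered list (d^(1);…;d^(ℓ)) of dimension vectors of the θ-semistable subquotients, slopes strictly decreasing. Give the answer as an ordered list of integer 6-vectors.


Interval decomposition of M: I[1,1]^2, I[1,4], I[4,6], I[6,6]^3.
HN type (ℓ=3): μ^(1)=1; μ^(2)=0; μ^(3)=-3/2

((2, 0, 0, 1, 0, 0); (1, 1, 1, 0, 0, 4); (0, 0, 0, 1, 1, 0))


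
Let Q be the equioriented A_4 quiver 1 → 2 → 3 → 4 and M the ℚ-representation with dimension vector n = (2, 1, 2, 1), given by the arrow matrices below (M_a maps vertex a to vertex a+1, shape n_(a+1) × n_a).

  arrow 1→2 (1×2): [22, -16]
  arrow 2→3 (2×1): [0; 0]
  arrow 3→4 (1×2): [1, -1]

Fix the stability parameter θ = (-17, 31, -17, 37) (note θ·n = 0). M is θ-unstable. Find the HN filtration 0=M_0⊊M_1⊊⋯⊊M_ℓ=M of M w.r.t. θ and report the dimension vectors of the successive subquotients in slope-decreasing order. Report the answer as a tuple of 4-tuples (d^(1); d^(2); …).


Via rank(M_{q-1}∘⋯∘M_p): M ≅ I[1,1], I[1,2], I[3,3], I[3,4].
μ_θ-semistable layers: μ^(1)=37; μ^(2)=31; μ^(3)=-17

((0, 0, 0, 1); (0, 1, 0, 0); (2, 0, 2, 0))


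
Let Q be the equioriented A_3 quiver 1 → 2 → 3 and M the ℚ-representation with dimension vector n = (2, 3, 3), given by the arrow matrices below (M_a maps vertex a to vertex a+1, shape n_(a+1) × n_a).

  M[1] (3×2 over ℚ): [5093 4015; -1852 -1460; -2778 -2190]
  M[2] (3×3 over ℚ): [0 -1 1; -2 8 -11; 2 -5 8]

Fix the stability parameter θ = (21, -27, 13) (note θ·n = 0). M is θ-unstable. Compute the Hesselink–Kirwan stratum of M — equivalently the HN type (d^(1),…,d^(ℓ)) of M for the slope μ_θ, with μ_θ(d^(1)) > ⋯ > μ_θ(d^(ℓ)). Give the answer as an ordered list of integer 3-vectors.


Interval decomposition of M: I[1,1], I[1,3], I[2,2], I[2,3], I[3,3].
HN type (ℓ=4): μ^(1)=21; μ^(2)=13; μ^(3)=-3; μ^(4)=-27

((1, 0, 0); (0, 0, 3); (1, 1, 0); (0, 2, 0))


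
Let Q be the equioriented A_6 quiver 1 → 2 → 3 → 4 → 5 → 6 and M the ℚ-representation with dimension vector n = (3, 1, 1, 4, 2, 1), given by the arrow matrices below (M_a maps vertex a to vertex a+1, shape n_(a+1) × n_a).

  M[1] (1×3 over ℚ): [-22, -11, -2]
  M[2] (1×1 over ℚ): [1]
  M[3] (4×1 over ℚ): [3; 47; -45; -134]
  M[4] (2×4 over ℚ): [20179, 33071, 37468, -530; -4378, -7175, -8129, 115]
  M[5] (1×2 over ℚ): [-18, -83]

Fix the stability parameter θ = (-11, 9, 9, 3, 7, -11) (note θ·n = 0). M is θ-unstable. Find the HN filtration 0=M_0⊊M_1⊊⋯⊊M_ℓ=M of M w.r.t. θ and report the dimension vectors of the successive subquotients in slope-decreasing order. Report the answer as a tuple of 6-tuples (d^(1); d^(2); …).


Interval decomposition of M: I[1,1]^2, I[1,5], I[4,4]^2, I[4,6].
HN type (ℓ=4): μ^(1)=7; μ^(2)=3; μ^(3)=-1/3; μ^(4)=-11

((0, 1, 1, 1, 1, 0); (0, 0, 0, 2, 0, 0); (0, 0, 0, 1, 1, 1); (3, 0, 0, 0, 0, 0))


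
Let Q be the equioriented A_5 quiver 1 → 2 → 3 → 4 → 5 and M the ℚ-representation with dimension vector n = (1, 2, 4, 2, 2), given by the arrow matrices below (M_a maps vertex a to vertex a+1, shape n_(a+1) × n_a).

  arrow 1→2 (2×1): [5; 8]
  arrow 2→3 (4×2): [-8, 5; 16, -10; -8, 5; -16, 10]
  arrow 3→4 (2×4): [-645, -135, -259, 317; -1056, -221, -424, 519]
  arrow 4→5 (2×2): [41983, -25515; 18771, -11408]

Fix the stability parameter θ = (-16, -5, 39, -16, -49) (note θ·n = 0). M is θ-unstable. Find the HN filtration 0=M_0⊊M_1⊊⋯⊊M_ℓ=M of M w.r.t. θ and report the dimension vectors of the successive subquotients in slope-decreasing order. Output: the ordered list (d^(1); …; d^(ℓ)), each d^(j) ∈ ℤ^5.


Via rank(M_{q-1}∘⋯∘M_p): M ≅ I[1,2], I[2,3], I[3,3], I[3,5]^2.
μ_θ-semistable layers: μ^(1)=39; μ^(2)=-5; μ^(3)=-26/3; μ^(4)=-16

((0, 0, 2, 0, 0); (0, 2, 0, 0, 0); (0, 0, 2, 2, 2); (1, 0, 0, 0, 0))


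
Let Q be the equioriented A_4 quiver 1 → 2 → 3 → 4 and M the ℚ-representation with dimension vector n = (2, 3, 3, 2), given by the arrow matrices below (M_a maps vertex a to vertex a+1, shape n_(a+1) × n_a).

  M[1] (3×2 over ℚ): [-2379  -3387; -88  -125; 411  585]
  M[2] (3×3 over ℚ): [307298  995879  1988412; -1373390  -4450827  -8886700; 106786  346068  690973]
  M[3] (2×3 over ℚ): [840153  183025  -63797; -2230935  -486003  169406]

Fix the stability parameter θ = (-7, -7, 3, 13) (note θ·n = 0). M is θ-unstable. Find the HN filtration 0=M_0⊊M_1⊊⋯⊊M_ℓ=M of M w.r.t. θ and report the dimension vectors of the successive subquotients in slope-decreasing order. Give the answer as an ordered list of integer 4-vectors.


Via rank(M_{q-1}∘⋯∘M_p): M ≅ I[1,3], I[1,4], I[2,4].
μ_θ-semistable layers: μ^(1)=13; μ^(2)=3; μ^(3)=-7

((0, 0, 0, 2); (0, 0, 3, 0); (2, 3, 0, 0))


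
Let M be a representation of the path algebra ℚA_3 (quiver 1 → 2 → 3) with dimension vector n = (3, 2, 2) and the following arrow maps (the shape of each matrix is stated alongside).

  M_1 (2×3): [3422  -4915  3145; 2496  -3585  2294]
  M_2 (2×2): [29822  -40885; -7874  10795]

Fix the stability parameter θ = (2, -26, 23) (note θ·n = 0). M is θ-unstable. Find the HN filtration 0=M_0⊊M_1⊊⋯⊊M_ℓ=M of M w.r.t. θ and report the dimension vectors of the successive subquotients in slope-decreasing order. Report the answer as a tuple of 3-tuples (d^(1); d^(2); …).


Interval decomposition of M: I[1,1], I[1,2], I[1,3], I[3,3].
HN type (ℓ=3): μ^(1)=23; μ^(2)=2; μ^(3)=-12

((0, 0, 2); (1, 0, 0); (2, 2, 0))


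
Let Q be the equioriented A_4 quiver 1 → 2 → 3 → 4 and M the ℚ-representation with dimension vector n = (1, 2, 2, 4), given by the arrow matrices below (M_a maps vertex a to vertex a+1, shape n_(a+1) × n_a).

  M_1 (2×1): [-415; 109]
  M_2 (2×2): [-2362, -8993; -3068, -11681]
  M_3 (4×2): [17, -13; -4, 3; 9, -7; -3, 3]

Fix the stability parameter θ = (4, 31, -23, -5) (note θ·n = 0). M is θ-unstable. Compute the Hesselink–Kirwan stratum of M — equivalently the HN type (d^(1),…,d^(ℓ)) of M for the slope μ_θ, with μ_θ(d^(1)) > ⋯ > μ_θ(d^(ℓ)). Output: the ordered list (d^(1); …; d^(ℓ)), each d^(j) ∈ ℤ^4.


Via rank(M_{q-1}∘⋯∘M_p): M ≅ I[1,4], I[2,4], I[4,4]^2.
μ_θ-semistable layers: μ^(1)=7/4; μ^(2)=1; μ^(3)=-5

((1, 1, 1, 1); (0, 1, 1, 1); (0, 0, 0, 2))


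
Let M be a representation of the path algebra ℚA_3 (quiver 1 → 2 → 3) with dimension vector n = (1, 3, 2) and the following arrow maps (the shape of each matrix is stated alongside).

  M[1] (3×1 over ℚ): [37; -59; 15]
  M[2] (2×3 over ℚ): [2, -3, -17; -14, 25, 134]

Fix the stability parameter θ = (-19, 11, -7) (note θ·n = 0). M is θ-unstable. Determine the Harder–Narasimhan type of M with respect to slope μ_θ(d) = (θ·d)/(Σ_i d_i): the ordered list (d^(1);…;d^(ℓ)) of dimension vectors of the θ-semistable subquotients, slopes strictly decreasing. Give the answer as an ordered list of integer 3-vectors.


Via rank(M_{q-1}∘⋯∘M_p): M ≅ I[1,3], I[2,2], I[2,3].
μ_θ-semistable layers: μ^(1)=11; μ^(2)=2; μ^(3)=-19

((0, 1, 0); (0, 2, 2); (1, 0, 0))


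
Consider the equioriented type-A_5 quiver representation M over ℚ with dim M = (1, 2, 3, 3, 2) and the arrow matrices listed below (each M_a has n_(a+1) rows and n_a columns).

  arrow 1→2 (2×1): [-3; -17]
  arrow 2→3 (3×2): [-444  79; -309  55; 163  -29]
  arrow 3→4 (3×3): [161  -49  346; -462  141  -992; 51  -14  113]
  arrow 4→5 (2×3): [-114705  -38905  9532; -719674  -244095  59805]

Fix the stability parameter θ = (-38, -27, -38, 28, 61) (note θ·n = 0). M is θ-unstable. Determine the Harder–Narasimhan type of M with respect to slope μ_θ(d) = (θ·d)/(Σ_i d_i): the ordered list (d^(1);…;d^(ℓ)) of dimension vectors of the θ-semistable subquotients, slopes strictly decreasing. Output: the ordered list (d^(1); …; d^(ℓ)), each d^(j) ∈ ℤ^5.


Interval decomposition of M: I[1,5], I[2,4], I[3,5].
HN type (ℓ=4): μ^(1)=61; μ^(2)=28; μ^(3)=-65/2; μ^(4)=-38

((0, 0, 0, 0, 2); (0, 0, 0, 3, 0); (0, 2, 2, 0, 0); (1, 0, 1, 0, 0))


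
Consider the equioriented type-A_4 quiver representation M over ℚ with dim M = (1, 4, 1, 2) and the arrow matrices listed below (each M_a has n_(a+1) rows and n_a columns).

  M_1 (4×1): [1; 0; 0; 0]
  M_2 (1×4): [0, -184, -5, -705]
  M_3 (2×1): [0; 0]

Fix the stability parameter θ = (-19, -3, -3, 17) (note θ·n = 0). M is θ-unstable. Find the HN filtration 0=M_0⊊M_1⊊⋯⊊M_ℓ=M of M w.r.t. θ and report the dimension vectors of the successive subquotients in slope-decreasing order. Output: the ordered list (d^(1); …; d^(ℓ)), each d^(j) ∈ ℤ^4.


Via rank(M_{q-1}∘⋯∘M_p): M ≅ I[1,2], I[2,2]^2, I[2,3], I[4,4]^2.
μ_θ-semistable layers: μ^(1)=17; μ^(2)=-3; μ^(3)=-19

((0, 0, 0, 2); (0, 4, 1, 0); (1, 0, 0, 0))


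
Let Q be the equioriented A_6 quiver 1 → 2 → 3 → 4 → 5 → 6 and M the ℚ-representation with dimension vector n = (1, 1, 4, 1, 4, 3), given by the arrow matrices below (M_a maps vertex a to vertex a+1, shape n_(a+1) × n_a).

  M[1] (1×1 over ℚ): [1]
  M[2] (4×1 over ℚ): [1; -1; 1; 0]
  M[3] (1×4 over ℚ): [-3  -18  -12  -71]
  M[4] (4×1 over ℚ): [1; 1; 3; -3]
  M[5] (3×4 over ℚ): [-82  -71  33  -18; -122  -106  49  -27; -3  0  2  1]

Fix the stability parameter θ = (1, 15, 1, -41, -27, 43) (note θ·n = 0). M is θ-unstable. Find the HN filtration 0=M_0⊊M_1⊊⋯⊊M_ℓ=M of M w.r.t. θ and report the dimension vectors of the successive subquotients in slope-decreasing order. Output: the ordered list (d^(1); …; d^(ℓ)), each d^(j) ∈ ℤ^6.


Via rank(M_{q-1}∘⋯∘M_p): M ≅ I[1,5], I[3,3]^3, I[5,6]^3.
μ_θ-semistable layers: μ^(1)=43; μ^(2)=1; μ^(3)=-51/5; μ^(4)=-27

((0, 0, 0, 0, 0, 3); (0, 0, 3, 0, 0, 0); (1, 1, 1, 1, 1, 0); (0, 0, 0, 0, 3, 0))


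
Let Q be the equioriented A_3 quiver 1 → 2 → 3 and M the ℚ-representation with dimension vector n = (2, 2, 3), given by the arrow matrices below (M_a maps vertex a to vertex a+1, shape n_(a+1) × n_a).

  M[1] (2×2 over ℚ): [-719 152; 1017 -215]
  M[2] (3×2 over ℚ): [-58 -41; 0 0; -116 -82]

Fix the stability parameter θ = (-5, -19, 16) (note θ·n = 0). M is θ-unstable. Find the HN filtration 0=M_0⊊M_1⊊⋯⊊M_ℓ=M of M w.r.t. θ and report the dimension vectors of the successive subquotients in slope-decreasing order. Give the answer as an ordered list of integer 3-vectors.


Via rank(M_{q-1}∘⋯∘M_p): M ≅ I[1,2], I[1,3], I[3,3]^2.
μ_θ-semistable layers: μ^(1)=16; μ^(2)=-12

((0, 0, 3); (2, 2, 0))


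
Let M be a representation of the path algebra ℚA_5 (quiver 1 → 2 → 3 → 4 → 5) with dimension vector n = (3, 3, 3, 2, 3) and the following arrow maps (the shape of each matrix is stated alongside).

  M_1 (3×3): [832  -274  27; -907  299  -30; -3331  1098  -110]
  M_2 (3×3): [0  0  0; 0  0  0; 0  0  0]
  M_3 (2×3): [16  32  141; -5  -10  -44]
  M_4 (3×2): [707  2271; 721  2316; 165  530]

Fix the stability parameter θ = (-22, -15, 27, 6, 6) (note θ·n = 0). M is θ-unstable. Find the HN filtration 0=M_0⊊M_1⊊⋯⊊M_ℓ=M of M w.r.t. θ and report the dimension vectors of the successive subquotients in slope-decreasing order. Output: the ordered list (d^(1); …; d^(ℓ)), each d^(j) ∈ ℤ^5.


Interval decomposition of M: I[1,2]^3, I[3,3], I[3,5]^2, I[5,5].
HN type (ℓ=5): μ^(1)=27; μ^(2)=13; μ^(3)=6; μ^(4)=-15; μ^(5)=-22

((0, 0, 1, 0, 0); (0, 0, 2, 2, 2); (0, 0, 0, 0, 1); (0, 3, 0, 0, 0); (3, 0, 0, 0, 0))


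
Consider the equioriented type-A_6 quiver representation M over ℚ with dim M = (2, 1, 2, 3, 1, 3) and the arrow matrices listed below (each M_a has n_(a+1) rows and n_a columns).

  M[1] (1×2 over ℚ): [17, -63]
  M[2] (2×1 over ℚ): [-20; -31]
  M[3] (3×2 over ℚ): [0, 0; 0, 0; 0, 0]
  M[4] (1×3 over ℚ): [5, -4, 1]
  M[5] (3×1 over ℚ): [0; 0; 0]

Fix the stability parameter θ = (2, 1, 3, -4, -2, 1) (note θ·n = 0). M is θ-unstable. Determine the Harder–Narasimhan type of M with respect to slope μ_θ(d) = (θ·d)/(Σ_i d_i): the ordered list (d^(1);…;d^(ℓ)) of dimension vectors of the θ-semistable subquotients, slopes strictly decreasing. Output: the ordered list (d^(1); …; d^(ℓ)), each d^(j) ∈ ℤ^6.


Interval decomposition of M: I[1,1], I[1,3], I[3,3], I[4,4]^2, I[4,5], I[6,6]^3.
HN type (ℓ=6): μ^(1)=3; μ^(2)=2; μ^(3)=3/2; μ^(4)=1; μ^(5)=-2; μ^(6)=-4

((0, 0, 2, 0, 0, 0); (1, 0, 0, 0, 0, 0); (1, 1, 0, 0, 0, 0); (0, 0, 0, 0, 0, 3); (0, 0, 0, 0, 1, 0); (0, 0, 0, 3, 0, 0))


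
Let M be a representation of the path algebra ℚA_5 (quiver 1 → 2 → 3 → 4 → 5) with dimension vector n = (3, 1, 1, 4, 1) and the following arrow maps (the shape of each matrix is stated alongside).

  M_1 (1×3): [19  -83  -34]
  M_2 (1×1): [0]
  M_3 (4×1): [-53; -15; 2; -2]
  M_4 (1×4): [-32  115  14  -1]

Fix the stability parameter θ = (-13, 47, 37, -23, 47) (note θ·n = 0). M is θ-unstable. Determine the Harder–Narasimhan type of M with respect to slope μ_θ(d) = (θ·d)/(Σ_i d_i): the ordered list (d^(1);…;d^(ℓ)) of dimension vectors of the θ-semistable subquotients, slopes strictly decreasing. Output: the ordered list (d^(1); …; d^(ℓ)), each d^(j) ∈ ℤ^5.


Via rank(M_{q-1}∘⋯∘M_p): M ≅ I[1,1]^2, I[1,2], I[3,5], I[4,4]^3.
μ_θ-semistable layers: μ^(1)=47; μ^(2)=7; μ^(3)=-13; μ^(4)=-23

((0, 1, 0, 0, 1); (0, 0, 1, 1, 0); (3, 0, 0, 0, 0); (0, 0, 0, 3, 0))


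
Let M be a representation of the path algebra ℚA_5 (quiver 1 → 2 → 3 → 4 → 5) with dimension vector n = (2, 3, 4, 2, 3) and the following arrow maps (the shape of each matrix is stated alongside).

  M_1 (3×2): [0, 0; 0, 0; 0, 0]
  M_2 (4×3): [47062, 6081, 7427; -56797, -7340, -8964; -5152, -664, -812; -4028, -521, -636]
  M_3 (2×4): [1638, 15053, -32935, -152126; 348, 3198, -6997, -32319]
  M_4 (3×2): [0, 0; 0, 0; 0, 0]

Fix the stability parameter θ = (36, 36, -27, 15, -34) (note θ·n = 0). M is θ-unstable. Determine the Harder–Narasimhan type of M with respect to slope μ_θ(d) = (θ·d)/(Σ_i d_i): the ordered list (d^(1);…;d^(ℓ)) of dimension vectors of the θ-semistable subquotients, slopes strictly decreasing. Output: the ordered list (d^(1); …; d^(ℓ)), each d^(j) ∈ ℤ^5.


Barcode: M ≅ I[1,1]^2, I[2,3], I[2,4]^2, I[3,3], I[5,5]^3. HN layers by μ_θ (5 steps, strictly decreasing):
  μ^(1)=36; μ^(2)=15; μ^(3)=9/2; μ^(4)=-27; μ^(5)=-34

((2, 0, 0, 0, 0); (0, 0, 0, 2, 0); (0, 3, 3, 0, 0); (0, 0, 1, 0, 0); (0, 0, 0, 0, 3))


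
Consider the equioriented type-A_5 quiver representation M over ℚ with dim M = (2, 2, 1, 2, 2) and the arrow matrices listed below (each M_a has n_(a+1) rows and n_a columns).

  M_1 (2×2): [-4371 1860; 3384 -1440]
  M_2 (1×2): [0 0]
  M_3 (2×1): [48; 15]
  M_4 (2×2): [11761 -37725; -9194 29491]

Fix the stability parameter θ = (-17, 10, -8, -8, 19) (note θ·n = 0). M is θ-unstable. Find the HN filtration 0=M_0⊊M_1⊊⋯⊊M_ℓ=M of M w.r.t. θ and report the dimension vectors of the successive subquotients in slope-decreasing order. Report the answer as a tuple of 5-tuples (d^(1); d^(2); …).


Barcode: M ≅ I[1,1], I[1,2], I[2,2], I[3,5], I[4,5]. HN layers by μ_θ (4 steps, strictly decreasing):
  μ^(1)=19; μ^(2)=10; μ^(3)=-8; μ^(4)=-17

((0, 0, 0, 0, 2); (0, 2, 0, 0, 0); (0, 0, 1, 2, 0); (2, 0, 0, 0, 0))


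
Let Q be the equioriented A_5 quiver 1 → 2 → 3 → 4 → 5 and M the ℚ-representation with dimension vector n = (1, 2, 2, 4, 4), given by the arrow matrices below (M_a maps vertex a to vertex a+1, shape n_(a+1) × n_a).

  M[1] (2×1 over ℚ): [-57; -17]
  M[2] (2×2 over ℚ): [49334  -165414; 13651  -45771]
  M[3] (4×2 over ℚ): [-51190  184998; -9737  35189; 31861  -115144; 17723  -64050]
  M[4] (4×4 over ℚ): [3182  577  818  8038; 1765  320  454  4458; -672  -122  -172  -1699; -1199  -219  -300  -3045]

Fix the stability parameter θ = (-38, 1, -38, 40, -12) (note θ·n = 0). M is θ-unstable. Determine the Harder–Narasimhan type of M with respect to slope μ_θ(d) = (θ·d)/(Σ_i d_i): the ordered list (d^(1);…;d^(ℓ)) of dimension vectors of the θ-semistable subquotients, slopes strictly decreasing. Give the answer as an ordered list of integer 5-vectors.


Barcode: M ≅ I[1,2], I[2,5], I[3,5], I[4,4], I[4,5], I[5,5]. HN layers by μ_θ (6 steps, strictly decreasing):
  μ^(1)=40; μ^(2)=14; μ^(3)=1; μ^(4)=-12; μ^(5)=-37/2; μ^(6)=-38

((0, 0, 0, 1, 0); (0, 0, 0, 3, 3); (0, 1, 0, 0, 0); (0, 0, 0, 0, 1); (0, 1, 1, 0, 0); (1, 0, 1, 0, 0))


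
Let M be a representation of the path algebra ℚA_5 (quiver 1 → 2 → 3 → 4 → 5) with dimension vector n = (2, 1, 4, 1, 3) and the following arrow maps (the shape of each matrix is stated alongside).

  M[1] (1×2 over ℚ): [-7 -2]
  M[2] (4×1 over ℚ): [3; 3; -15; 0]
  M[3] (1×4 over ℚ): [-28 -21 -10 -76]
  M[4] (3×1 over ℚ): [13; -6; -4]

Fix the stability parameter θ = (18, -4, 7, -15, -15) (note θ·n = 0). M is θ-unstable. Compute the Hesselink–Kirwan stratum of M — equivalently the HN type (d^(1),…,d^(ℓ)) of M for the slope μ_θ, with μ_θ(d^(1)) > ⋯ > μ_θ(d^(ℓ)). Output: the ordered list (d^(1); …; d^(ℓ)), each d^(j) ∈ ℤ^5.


Via rank(M_{q-1}∘⋯∘M_p): M ≅ I[1,1], I[1,5], I[3,3]^3, I[5,5]^2.
μ_θ-semistable layers: μ^(1)=18; μ^(2)=7; μ^(3)=-9/5; μ^(4)=-15

((1, 0, 0, 0, 0); (0, 0, 3, 0, 0); (1, 1, 1, 1, 1); (0, 0, 0, 0, 2))


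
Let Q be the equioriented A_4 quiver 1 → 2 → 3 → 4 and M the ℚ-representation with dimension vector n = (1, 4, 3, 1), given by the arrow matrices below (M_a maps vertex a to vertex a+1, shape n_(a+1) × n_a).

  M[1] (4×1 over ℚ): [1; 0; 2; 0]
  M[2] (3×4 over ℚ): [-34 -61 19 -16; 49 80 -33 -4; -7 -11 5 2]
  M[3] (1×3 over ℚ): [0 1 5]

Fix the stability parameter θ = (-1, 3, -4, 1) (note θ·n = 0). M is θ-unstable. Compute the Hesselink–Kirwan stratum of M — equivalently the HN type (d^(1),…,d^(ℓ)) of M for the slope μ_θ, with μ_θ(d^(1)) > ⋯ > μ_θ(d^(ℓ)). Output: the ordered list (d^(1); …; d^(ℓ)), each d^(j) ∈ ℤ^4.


Via rank(M_{q-1}∘⋯∘M_p): M ≅ I[1,4], I[2,2], I[2,3]^2.
μ_θ-semistable layers: μ^(1)=3; μ^(2)=1; μ^(3)=-1/2; μ^(4)=-1

((0, 1, 0, 0); (0, 0, 0, 1); (0, 3, 3, 0); (1, 0, 0, 0))


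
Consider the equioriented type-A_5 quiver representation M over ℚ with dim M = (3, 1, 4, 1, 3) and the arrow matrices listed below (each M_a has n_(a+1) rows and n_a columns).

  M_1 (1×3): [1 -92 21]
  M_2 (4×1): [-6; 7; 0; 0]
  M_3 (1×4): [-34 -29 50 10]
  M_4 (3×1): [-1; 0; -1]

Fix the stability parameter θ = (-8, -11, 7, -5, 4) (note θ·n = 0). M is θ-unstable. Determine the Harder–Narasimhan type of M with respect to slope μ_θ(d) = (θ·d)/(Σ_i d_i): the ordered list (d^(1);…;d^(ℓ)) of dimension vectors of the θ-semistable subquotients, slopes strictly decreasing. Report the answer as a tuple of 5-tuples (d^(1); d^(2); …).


Barcode: M ≅ I[1,1]^2, I[1,5], I[3,3]^3, I[5,5]^2. HN layers by μ_θ (5 steps, strictly decreasing):
  μ^(1)=7; μ^(2)=4; μ^(3)=1; μ^(4)=-8; μ^(5)=-19/2

((0, 0, 3, 0, 0); (0, 0, 0, 0, 3); (0, 0, 1, 1, 0); (2, 0, 0, 0, 0); (1, 1, 0, 0, 0))
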